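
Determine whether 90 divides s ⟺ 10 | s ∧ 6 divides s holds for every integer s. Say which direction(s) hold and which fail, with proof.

Only the forward direction holds.

(⟹) If 90 ∣ s, write s = 90q. Since 90 = 9·10, s = 10·(9q), so 10 ∣ s; and since 90 = 15·6, s = 6·(15q), so 6 ∣ s.

(⟸) This fails: take s = 30. Both 10 ∣ 30 and 6 ∣ 30, yet 30 is not a multiple of 90 (since 30 = 0·90 + 30), so 90 ∤ 30.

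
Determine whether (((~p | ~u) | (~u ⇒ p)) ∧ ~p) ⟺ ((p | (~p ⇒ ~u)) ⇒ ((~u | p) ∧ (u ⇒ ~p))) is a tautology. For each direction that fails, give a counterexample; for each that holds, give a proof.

Only the forward direction holds.

(⟸) This fails. Under u = F, p = T, the left side is false but the right side is true.

(⟹) Assume the antecedent. If u is true, the antecedent forces (u = T, p = F), and the consequent holds there. If u is false, the consequent reduces to true regardless of the other variables. Either way the consequent holds.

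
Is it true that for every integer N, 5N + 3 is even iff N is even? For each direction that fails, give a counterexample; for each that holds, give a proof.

(⇒) fails and (⇐) fails.

[⇒] This fails: N = 7 gives 5N + 3 = 38, which is even, but 7 is odd, not even.

[⇐] This also fails: N = 2 is even, but 5N + 3 = 13 is odd, not even.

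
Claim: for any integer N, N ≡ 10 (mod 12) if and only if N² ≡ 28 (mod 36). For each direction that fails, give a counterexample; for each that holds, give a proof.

Neither implication holds.

(⇒) This fails: take N = 22. Then 22 ≡ 10 (mod 12), but 22² = 484 ≡ 16 (mod 36), not 28.

(⇐) This fails: take N = 8. Then 8² = 64 ≡ 28 (mod 36), yet 8 ≡ 8 (mod 12), not 10.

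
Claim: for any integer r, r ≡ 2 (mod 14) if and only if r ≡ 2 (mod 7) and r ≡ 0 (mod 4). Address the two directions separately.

(⟹) This fails: r = 2 gives 2 ≡ 2 (mod 14) but 2 ≡ 2 (mod 4), so the conjunction on the right does not hold.

(⟸) Conversely, if r ≡ 2 (mod 7) and r ≡ 0 (mod 4), then by the Chinese remainder theorem r ≡ 16 (mod 28). Since 16 ≡ 2 (mod 14) and 14 ∣ 28, we get r ≡ 2 (mod 14).

Not equivalent: only (⇐) holds.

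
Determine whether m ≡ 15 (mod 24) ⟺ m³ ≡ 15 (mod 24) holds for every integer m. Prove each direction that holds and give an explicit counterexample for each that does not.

(⇒) Suppose m ≡ 15 (mod 24). Write m = 24j + 15. Then (24j + 15)³ = 13824j³ + 25920j² + 16200j + 3375 = 24(576j³ + 1080j² + 675j + 140) + 15, so m³ ≡ 15 (mod 24).

(⇐) Conversely, suppose m³ ≡ 15 (mod 24). The only residue r in {0, …, 23} with r³ ≡ 15 (mod 24) is r = 15, so m ≡ 15 (mod 24).

Both directions hold.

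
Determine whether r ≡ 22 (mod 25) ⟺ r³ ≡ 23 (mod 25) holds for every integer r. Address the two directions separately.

[⇐] Suppose r³ ≡ 23 (mod 25). The only residue r in {0, …, 24} with r³ ≡ 23 (mod 25) is r = 22, so r ≡ 22 (mod 25).

[⇒] Suppose r ≡ 22 (mod 25). Write r = 25j + 22. Then (25j + 22)³ = 15625j³ + 41250j² + 36300j + 10648 = 25(625j³ + 1650j² + 1452j + 425) + 23, so r³ ≡ 23 (mod 25).

The biconditional holds.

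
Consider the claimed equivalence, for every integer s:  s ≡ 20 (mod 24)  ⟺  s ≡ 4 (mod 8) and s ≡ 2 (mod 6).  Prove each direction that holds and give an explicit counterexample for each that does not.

The biconditional holds.

[⇒] Suppose s ≡ 20 (mod 24); write s = 24j + 20. Since 8 ∣ 24, reducing mod 8 gives s ≡ 20 ≡ 4 (mod 8); since 6 ∣ 24, reducing mod 6 gives s ≡ 20 ≡ 2 (mod 6).

[⇐] Conversely, if s ≡ 4 (mod 8) and s ≡ 2 (mod 6), then by the Chinese remainder theorem s ≡ 20 (mod 24). This is exactly s ≡ 20 (mod 24).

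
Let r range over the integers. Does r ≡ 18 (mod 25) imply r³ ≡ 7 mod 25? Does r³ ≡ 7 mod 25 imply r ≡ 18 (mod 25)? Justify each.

(→) Suppose r ≡ 18 (mod 25). Write r = 25j + 18. Then (25j + 18)³ = 15625j³ + 33750j² + 24300j + 5832 = 25(625j³ + 1350j² + 972j + 233) + 7, so r³ ≡ 7 (mod 25).

(←) Conversely, suppose r³ ≡ 7 (mod 25). The only residue r in {0, …, 24} with r³ ≡ 7 (mod 25) is r = 18, so r ≡ 18 (mod 25).

The biconditional holds.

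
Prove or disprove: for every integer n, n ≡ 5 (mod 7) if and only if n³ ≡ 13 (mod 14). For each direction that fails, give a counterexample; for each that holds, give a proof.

Neither direction holds.

(⟹) This fails: take n = 12. Then 12 ≡ 5 (mod 7), but 12³ = 1728 ≡ 6 (mod 14), not 13.

(⟸) This fails: take n = 3. Then 3³ = 27 ≡ 13 (mod 14), yet 3 ≡ 3 (mod 7), not 5.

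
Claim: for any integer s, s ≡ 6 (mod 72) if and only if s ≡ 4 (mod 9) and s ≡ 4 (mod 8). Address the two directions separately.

(→) This fails: s = 6 gives 6 ≡ 6 (mod 72) but 6 ≡ 6 (mod 9), so the conjunction on the right does not hold.

(←) This fails: s = 4 satisfies both congruences on the right (4 ≡ 4 mod 9 and 4 ≡ 4 mod 8) yet 4 ≡ 4 (mod 72), not 6.

Neither direction holds.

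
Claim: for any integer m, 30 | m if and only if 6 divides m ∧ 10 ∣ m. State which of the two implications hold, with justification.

(→) If 30 ∣ m, write m = 30q. Since 30 = 5·6, m = 6·(5q), so 6 ∣ m; and since 30 = 3·10, m = 10·(3q), so 10 ∣ m.

(←) Suppose 6 ∣ m and 10 ∣ m. Any common multiple of 6 and 10 is a multiple of their lcm; here lcm(6, 10) = 6·10/gcd(6, 10) = 60/2 = 30, so 30 ∣ m.

Equivalent; both directions hold.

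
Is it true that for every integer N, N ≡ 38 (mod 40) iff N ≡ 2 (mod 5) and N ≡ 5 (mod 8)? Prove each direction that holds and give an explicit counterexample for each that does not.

[⇒] This fails: N = 38 gives 38 ≡ 38 (mod 40) but 38 ≡ 3 (mod 5), so the conjunction on the right does not hold.

[⇐] This fails: N = 37 satisfies both congruences on the right (37 ≡ 2 mod 5 and 37 ≡ 5 mod 8) yet 37 ≡ 37 (mod 40), not 38.

Both directions fail.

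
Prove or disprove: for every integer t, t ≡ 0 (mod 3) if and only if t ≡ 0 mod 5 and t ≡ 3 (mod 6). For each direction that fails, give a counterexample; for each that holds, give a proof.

The forward direction fails; the converse holds.

Converse. If t ≡ 0 (mod 5) and t ≡ 3 (mod 6), then by the Chinese remainder theorem t ≡ 15 (mod 30). Since 15 ≡ 0 (mod 3) and 3 ∣ 30, we get t ≡ 0 (mod 3).

Forward direction. This fails: t = 0 gives 0 ≡ 0 (mod 3) but 0 ≡ 0 (mod 6), so the conjunction on the right does not hold.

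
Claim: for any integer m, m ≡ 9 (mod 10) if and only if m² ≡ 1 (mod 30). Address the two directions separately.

Neither direction holds.

Forward direction. This fails: take m = 9. Then 9 ≡ 9 (mod 10), but 9² = 81 ≡ 21 (mod 30), not 1.

Converse. This fails: take m = 1. Then 1² = 1 ≡ 1 (mod 30), yet 1 ≡ 1 (mod 10), not 9.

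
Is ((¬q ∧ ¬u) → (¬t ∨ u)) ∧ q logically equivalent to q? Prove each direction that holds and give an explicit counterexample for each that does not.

The biconditional holds.

[⇐] Assume the antecedent. If u is true, the antecedent forces (u = T, t = F, q = T) or (u = T, t = T, q = T), and ((¬q ∧ ¬u) → (¬t ∨ u)) ∧ q holds there. If u is false, the antecedent forces (u = F, t = F, q = T) or (u = F, t = T, q = T), and ((¬q ∧ ¬u) → (¬t ∨ u)) ∧ q holds there. Either way ((¬q ∧ ¬u) → (¬t ∨ u)) ∧ q holds.

[⇒] Assume the antecedent. If u is true, the antecedent forces (u = T, t = F, q = T) or (u = T, t = T, q = T), and q holds there. If u is false, the antecedent forces (u = F, t = F, q = T) or (u = F, t = T, q = T), and q holds there. Either way q holds.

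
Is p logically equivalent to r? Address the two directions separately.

Neither implication holds.

(⟹) This fails. Under p = T, r = F, the left side is true but the right side is false.

(⟸) This fails. Under p = F, r = T, the left side is false but the right side is true.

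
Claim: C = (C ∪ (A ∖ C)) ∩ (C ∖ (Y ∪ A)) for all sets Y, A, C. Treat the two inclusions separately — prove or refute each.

(⟹) This inclusion fails. Take Y = {1}, A = ∅, C = {1}; then 1 ∈ C but 1 ∉ (C ∪ (A ∖ C)) ∩ (C ∖ (Y ∪ A)).

(⟸) Let x ∈ (C ∪ (A ∖ C)) ∩ (C ∖ (Y ∪ A)). Then x ∈ C and x ∉ Y, A, from which x ∈ C.

(⊆) fails; (⊇) holds.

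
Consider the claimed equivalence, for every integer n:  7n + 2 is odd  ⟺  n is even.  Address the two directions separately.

[⇒] This fails: n = 3 gives 7n + 2 = 23, which is odd, but 3 is odd, not even.

[⇐] This also fails: n = 2 is even, but 7n + 2 = 16 is even, not odd.

Both directions fail.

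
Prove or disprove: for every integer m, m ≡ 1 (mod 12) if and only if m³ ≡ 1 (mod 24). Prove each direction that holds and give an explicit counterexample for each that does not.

Only the reverse direction holds.

(⇒) This fails: take m = 13. Then 13 ≡ 1 (mod 12), but 13³ = 2197 ≡ 13 (mod 24), not 1.

(⇐) Conversely, the residues r modulo 24 with r³ ≡ 1 (mod 24) are exactly {1}, and each is ≡ 1 (mod 12).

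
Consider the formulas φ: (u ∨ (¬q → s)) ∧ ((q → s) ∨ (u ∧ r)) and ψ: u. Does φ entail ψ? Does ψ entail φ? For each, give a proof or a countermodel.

[⇒] This fails. Under s = T, q = F, u = F, r = F, the left side is true but the right side is false.

[⇐] This fails. Under s = F, q = T, u = T, r = F, the left side is false but the right side is true.

Both directions fail.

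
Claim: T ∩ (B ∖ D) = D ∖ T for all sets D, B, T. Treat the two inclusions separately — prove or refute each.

Forward inclusion. This inclusion fails. Take D = ∅, B = {1}, T = {1}; then 1 ∈ T ∩ (B ∖ D) but 1 ∉ D ∖ T.

Reverse inclusion. This inclusion fails. Take D = {1}, B = ∅, T = ∅; then 1 ∈ D ∖ T but 1 ∉ T ∩ (B ∖ D).

Neither inclusion holds.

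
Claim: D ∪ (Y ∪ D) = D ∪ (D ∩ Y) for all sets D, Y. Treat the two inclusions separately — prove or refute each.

Reverse inclusion. Let x ∈ D ∪ (D ∩ Y). Then either x ∈ D and x ∉ Y; or x ∈ D ∩ Y. In each case x ∈ D ∪ (Y ∪ D), so D ∪ (D ∩ Y) ⊆ D ∪ (Y ∪ D).

Forward inclusion. This inclusion fails. Take D = ∅, Y = {1}; then 1 ∈ D ∪ (Y ∪ D) but 1 ∉ D ∪ (D ∩ Y).

Only the reverse inclusion holds.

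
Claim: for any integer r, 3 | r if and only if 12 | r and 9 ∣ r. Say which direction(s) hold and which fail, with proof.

(⇒) fails; (⇐) holds.

(⇒) This fails: take r = 3. Certainly 3 ∣ 3, but 12 ∤ 3.

(⇐) Suppose 12 ∣ r and 9 ∣ r. Any common multiple of 12 and 9 is a multiple of their lcm; here lcm(12, 9) = 12·9/gcd(12, 9) = 108/3 = 36, so 36 ∣ r. Since 3 ∣ 36, it follows that 3 ∣ r.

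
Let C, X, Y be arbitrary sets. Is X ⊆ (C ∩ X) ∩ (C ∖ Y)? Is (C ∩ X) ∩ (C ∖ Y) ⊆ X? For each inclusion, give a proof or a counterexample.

(⊆) fails; (⊇) holds.

(⟸) Let x ∈ (C ∩ X) ∩ (C ∖ Y). Then x ∈ C ∩ X and x ∉ Y, from which x ∈ X.

(⟹) This inclusion fails. Take C = ∅, X = {1}, Y = ∅; then 1 ∈ X but 1 ∉ (C ∩ X) ∩ (C ∖ Y).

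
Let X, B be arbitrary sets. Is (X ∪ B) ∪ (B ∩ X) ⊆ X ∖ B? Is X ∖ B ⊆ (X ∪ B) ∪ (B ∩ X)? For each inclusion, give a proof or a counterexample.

(⊆) This inclusion fails. Take X = ∅, B = {1}; then 1 ∈ (X ∪ B) ∪ (B ∩ X) but 1 ∉ X ∖ B.

(⊇) Let x ∈ X ∖ B. Then x ∈ X and x ∉ B, from which x ∈ (X ∪ B) ∪ (B ∩ X).

Only the reverse inclusion holds.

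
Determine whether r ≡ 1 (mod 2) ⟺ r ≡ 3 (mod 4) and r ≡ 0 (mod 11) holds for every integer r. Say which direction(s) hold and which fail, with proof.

(⇒) fails; (⇐) holds.

Forward direction. This fails: r = 1 gives 1 ≡ 1 (mod 2) but 1 ≡ 1 (mod 4), so the conjunction on the right does not hold.

Converse. If r ≡ 3 (mod 4) and r ≡ 0 (mod 11), then by the Chinese remainder theorem r ≡ 11 (mod 44). Since 11 ≡ 1 (mod 2) and 2 ∣ 44, we get r ≡ 1 (mod 2).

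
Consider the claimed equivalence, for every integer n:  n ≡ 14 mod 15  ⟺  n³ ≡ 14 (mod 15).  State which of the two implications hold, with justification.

Both implications hold.

(→) Suppose n ≡ 14 mod 15. Write n = 15j + 14. Then (15j + 14)³ = 3375j³ + 9450j² + 8820j + 2744 = 15(225j³ + 630j² + 588j + 182) + 14, so n³ ≡ 14 (mod 15).

(←) Conversely, suppose n³ ≡ 14 (mod 15). The only residue r in {0, …, 14} with r³ ≡ 14 (mod 15) is r = 14, so n ≡ 14 (mod 15).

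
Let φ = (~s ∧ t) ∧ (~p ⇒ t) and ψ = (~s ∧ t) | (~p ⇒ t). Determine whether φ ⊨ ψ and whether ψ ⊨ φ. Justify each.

Not equivalent: only (⇒) holds.

(→) Assume the antecedent. If p is true, (~s ∧ t) | (~p ⇒ t) reduces to true regardless of the other variables. If p is false, the antecedent forces (p = F, s = F, t = T), and (~s ∧ t) | (~p ⇒ t) holds there. Either way (~s ∧ t) | (~p ⇒ t) holds.

(←) This fails. Under p = T, s = F, t = F, the left side is false but the right side is true.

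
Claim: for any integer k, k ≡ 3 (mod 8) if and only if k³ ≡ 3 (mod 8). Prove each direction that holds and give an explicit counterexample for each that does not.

(→) Suppose k ≡ 3 (mod 8). Write k = 8j + 3. Then (8j + 3)³ = 512j³ + 576j² + 216j + 27 = 8(64j³ + 72j² + 27j + 3) + 3, so k³ ≡ 3 (mod 8).

(←) Conversely, suppose k³ ≡ 3 (mod 8). The only residue r in {0, …, 7} with r³ ≡ 3 (mod 8) is r = 3, so k ≡ 3 (mod 8).

Both directions hold; the statement is true.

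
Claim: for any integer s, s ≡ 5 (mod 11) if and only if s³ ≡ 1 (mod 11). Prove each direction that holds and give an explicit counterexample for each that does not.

Both directions fail.

[⇒] This fails: take s = 5. Then 5 ≡ 5 (mod 11), but 5³ = 125 ≡ 4 (mod 11), not 1.

[⇐] This fails: take s = 1. Then 1³ = 1 ≡ 1 (mod 11), yet 1 ≡ 1 (mod 11), not 5.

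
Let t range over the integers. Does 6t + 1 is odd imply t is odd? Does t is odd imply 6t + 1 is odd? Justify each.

(→) This fails: take t = 6. Then 6t + 1 = 37, which is odd, yet t = 6 is even, not odd.

(←) Suppose t is odd. Since 6 is even, 6t is even for every t, so 6t + 1 has the same parity as 1, which is odd. Hence 6t + 1 is odd.

(⇒) fails; (⇐) holds.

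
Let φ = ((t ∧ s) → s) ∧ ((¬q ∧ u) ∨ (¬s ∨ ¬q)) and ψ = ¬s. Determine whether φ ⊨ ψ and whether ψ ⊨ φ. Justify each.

Only the converse holds.

(→) This fails. Under u = F, t = F, q = F, s = T, the left side is true but the right side is false.

(←) Assume the antecedent. If s is true, the antecedent cannot hold. If s is false, the consequent reduces to true regardless of the other variables. Either way the consequent holds.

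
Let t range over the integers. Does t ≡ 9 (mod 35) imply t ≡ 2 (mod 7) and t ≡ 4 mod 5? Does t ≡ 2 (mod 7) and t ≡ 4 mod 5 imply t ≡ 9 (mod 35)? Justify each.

Both directions hold; the statement is true.

Converse. If t ≡ 2 (mod 7) and t ≡ 4 (mod 5), then by the Chinese remainder theorem t ≡ 9 (mod 35). This is exactly t ≡ 9 (mod 35).

Forward direction. Suppose t ≡ 9 (mod 35); write t = 35j + 9. Since 7 ∣ 35, reducing mod 7 gives t ≡ 9 ≡ 2 (mod 7); since 5 ∣ 35, reducing mod 5 gives t ≡ 9 ≡ 4 (mod 5).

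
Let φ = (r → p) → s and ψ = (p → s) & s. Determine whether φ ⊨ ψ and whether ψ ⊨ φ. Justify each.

(←) Assume the antecedent. If s is true, (r → p) → s reduces to true regardless of the other variables. If s is false, the antecedent cannot hold. Either way (r → p) → s holds.

(→) This fails. Under s = F, r = T, p = F, the left side is true but the right side is false.

Only the converse holds.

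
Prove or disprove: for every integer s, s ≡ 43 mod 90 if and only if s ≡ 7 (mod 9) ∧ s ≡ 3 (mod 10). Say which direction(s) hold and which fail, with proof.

Equivalent; both directions hold.

(⟹) Suppose s ≡ 43 (mod 90); write s = 90j + 43. Since 9 ∣ 90, reducing mod 9 gives s ≡ 43 ≡ 7 (mod 9); since 10 ∣ 90, reducing mod 10 gives s ≡ 43 ≡ 3 (mod 10).

(⟸) Conversely, if s ≡ 7 (mod 9) and s ≡ 3 (mod 10), then by the Chinese remainder theorem s ≡ 43 (mod 90). This is exactly s ≡ 43 (mod 90).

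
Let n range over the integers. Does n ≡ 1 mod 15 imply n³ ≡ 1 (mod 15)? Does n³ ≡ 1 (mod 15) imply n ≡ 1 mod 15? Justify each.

The biconditional holds.

[⇒] Suppose n ≡ 1 mod 15. Write n = 15j + 1. Then (15j + 1)³ = 3375j³ + 675j² + 45j + 1 = 15(225j³ + 45j² + 3j) + 1, so n³ ≡ 1 (mod 15).

[⇐] Conversely, suppose n³ ≡ 1 (mod 15). The only residue r in {0, …, 14} with r³ ≡ 1 (mod 15) is r = 1, so n ≡ 1 (mod 15).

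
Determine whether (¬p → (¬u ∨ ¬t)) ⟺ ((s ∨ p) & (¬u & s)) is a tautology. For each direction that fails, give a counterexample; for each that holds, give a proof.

(→) This fails. Under t = F, s = F, p = F, u = F, the left side is true but the right side is false.

(←) Assume the antecedent. If t is true, the antecedent forces (t = T, s = T, p = F, u = F) or (t = T, s = T, p = T, u = F), and ¬p → (¬u ∨ ¬t) holds there. If t is false, ¬p → (¬u ∨ ¬t) reduces to true regardless of the other variables. Either way ¬p → (¬u ∨ ¬t) holds.

Only the reverse direction holds.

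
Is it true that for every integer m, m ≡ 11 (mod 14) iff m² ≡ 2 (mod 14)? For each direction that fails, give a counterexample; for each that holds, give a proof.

Forward direction. This fails: take m = 11. Then 11 ≡ 11 (mod 14), but 11² = 121 ≡ 9 (mod 14), not 2.

Converse. This fails: take m = 4. Then 4² = 16 ≡ 2 (mod 14), yet 4 ≡ 4 (mod 14), not 11.

Both directions fail.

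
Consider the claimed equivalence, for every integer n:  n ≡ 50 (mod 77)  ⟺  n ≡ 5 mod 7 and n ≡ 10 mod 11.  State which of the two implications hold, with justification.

Neither implication holds.

Forward direction. This fails: n = 50 gives 50 ≡ 50 (mod 77) but 50 ≡ 1 (mod 7), so the conjunction on the right does not hold.

Converse. This fails: n = 54 satisfies both congruences on the right (54 ≡ 5 mod 7 and 54 ≡ 10 mod 11) yet 54 ≡ 54 (mod 77), not 50.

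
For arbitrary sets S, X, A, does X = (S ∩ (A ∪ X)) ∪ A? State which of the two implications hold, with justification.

(⊆) fails and (⊇) fails.

(⊆) This inclusion fails. Take S = ∅, X = {1}, A = ∅; then 1 ∈ X but 1 ∉ (S ∩ (A ∪ X)) ∪ A.

(⊇) This inclusion fails. Take S = ∅, X = ∅, A = {1}; then 1 ∈ (S ∩ (A ∪ X)) ∪ A but 1 ∉ X.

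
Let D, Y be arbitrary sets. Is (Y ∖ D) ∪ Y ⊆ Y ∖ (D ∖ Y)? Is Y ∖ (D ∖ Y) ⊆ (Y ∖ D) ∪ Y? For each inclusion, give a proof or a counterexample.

(⟹) Let x ∈ (Y ∖ D) ∪ Y. Then either x ∈ Y and x ∉ D; or x ∈ D ∩ Y. In each case x ∈ Y ∖ (D ∖ Y), so (Y ∖ D) ∪ Y ⊆ Y ∖ (D ∖ Y).

(⟸) Let x ∈ Y ∖ (D ∖ Y). Then either x ∈ Y and x ∉ D; or x ∈ D ∩ Y. In each case x ∈ (Y ∖ D) ∪ Y, so Y ∖ (D ∖ Y) ⊆ (Y ∖ D) ∪ Y.

Both inclusions hold; the sets are equal.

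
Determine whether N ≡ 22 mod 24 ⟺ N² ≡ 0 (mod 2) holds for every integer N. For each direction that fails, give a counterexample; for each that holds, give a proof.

Not equivalent: only (⇒) holds.

[⇒] Suppose N ≡ 22 (mod 24). Then N² ≡ 22² = 484 (mod 24), and since 2 ∣ 24, also N² ≡ 0 (mod 2).

[⇐] This fails: take N = 0. Then 0² = 0 ≡ 0 (mod 2), yet 0 ≡ 0 (mod 24), not 22.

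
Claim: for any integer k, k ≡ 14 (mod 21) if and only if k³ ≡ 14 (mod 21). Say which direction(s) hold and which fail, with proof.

(⇐) Suppose k³ ≡ 14 (mod 21). The only residue r in {0, …, 20} with r³ ≡ 14 (mod 21) is r = 14, so k ≡ 14 (mod 21).

(⇒) Suppose k ≡ 14 (mod 21). Write k = 21j + 14. Then (21j + 14)³ = 9261j³ + 18522j² + 12348j + 2744 = 21(441j³ + 882j² + 588j + 130) + 14, so k³ ≡ 14 (mod 21).

Both implications hold.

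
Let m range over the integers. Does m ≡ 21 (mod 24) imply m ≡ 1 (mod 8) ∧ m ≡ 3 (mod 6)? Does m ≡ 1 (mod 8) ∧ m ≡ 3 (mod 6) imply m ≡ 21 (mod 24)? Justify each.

Neither implication holds.

(⟹) This fails: m = 21 gives 21 ≡ 21 (mod 24) but 21 ≡ 5 (mod 8), so the conjunction on the right does not hold.

(⟸) This fails: m = 9 satisfies both congruences on the right (9 ≡ 1 mod 8 and 9 ≡ 3 mod 6) yet 9 ≡ 9 (mod 24), not 21.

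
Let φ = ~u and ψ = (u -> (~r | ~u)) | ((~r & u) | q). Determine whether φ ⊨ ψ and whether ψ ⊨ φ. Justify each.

(⟹) Assume the antecedent. If q is true, the consequent reduces to true regardless of the other variables. If q is false, the antecedent forces (q = F, u = F, r = F) or (q = F, u = F, r = T), and the consequent holds there. Either way the consequent holds.

(⟸) This fails. Under q = F, u = T, r = F, the left side is false but the right side is true.

(⇒) holds; (⇐) fails.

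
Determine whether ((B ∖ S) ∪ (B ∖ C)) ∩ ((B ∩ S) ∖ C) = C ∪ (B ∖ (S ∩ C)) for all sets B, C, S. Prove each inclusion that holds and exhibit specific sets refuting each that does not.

(⟸) This inclusion fails. Take B = {1}, C = ∅, S = ∅; then 1 ∈ C ∪ (B ∖ (S ∩ C)) but 1 ∉ ((B ∖ S) ∪ (B ∖ C)) ∩ ((B ∩ S) ∖ C).

(⟹) Let x ∈ ((B ∖ S) ∪ (B ∖ C)) ∩ ((B ∩ S) ∖ C). Then x ∈ B ∩ S and x ∉ C, from which x ∈ C ∪ (B ∖ (S ∩ C)).

(⊆) holds; (⊇) fails.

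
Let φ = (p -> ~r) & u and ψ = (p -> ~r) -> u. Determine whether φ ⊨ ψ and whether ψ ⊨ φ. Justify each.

Only the forward implication holds.

(→) Assume the antecedent. If p is true, the antecedent forces (p = T, u = T, r = F), and (p -> ~r) -> u holds there. If p is false, the antecedent forces (p = F, u = T, r = F) or (p = F, u = T, r = T), and (p -> ~r) -> u holds there. Either way (p -> ~r) -> u holds.

(←) This fails. Under p = T, u = F, r = T, the left side is false but the right side is true.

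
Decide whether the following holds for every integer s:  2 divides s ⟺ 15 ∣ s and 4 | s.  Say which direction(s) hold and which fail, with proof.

Only the converse holds.

Converse. Suppose 15 ∣ s and 4 ∣ s. Any common multiple of 15 and 4 is a multiple of their lcm; here gcd(15, 4) = 1, so lcm(15, 4) = 15·4 = 60, so 60 ∣ s. Since 2 ∣ 60, it follows that 2 ∣ s.

Forward direction. This fails: take s = 2. Certainly 2 ∣ 2, but 15 ∤ 2.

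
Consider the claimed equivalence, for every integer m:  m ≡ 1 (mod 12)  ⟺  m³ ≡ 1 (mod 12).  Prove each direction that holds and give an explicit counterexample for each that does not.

[⇒] Suppose m ≡ 1 (mod 12). Write m = 12j + 1. Then (12j + 1)³ = 1728j³ + 432j² + 36j + 1 = 12(144j³ + 36j² + 3j) + 1, so m³ ≡ 1 (mod 12).

[⇐] Conversely, suppose m³ ≡ 1 (mod 12). The only residue r in {0, …, 11} with r³ ≡ 1 (mod 12) is r = 1, so m ≡ 1 (mod 12).

Both implications hold.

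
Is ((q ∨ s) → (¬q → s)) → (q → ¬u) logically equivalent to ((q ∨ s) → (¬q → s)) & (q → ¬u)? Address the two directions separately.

Both directions hold.

(→) Assume the antecedent. If u is true, the antecedent forces (u = T, q = F, s = F) or (u = T, q = F, s = T), and the consequent holds there. If u is false, the consequent reduces to true regardless of the other variables. Either way the consequent holds.

(←) Assume the antecedent. If u is true, the antecedent forces (u = T, q = F, s = F) or (u = T, q = F, s = T), and the consequent holds there. If u is false, the consequent reduces to true regardless of the other variables. Either way the consequent holds.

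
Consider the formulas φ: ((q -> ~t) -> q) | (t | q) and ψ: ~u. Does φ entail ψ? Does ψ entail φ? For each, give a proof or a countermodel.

(⇒) fails and (⇐) fails.

(⟹) This fails. Under t = T, q = F, u = T, the left side is true but the right side is false.

(⟸) This fails. Under t = F, q = F, u = F, the left side is false but the right side is true.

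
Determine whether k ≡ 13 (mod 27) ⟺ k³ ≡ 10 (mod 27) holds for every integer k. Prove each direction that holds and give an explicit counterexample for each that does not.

(→) Suppose k ≡ 13 (mod 27). Write k = 27j + 13. Then (27j + 13)³ = 19683j³ + 28431j² + 13689j + 2197 = 27(729j³ + 1053j² + 507j + 81) + 10, so k³ ≡ 10 (mod 27).

(←) This fails: take k = 4. Then 4³ = 64 ≡ 10 (mod 27), yet 4 ≡ 4 (mod 27), not 13.

Not equivalent: only (⇒) holds.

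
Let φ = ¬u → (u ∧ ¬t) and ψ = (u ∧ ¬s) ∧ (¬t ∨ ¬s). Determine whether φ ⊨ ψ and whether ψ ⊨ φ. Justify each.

(⇒) fails; (⇐) holds.

Forward direction. This fails. Under t = F, s = T, u = T, the left side is true but the right side is false.

Converse. Assume the antecedent. If t is true, the antecedent forces (t = T, s = F, u = T), and ¬u → (u ∧ ¬t) holds there. If t is false, the antecedent forces (t = F, s = F, u = T), and ¬u → (u ∧ ¬t) holds there. Either way ¬u → (u ∧ ¬t) holds.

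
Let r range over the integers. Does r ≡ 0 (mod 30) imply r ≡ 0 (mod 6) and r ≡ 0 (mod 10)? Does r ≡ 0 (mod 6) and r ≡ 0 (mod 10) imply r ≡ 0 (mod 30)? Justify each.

Both directions hold.

Forward direction. Suppose r ≡ 0 (mod 30); write r = 30j + 0. Since 6 ∣ 30, reducing mod 6 gives r ≡ 0 (mod 6); since 10 ∣ 30, reducing mod 10 gives r ≡ 0 (mod 10).

Converse. If r ≡ 0 (mod 6) and r ≡ 0 (mod 10), then by the Chinese remainder theorem r ≡ 0 (mod 30). This is exactly r ≡ 0 (mod 30).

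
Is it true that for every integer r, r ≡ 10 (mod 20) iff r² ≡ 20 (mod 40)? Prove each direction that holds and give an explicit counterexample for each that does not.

Both directions hold; the statement is true.

(→) Suppose r ≡ 10 (mod 20). Working modulo 40, r ∈ {10, 30}; for each such r, r² ≡ 20 (mod 40).

(←) Conversely, the residues r modulo 40 with r² ≡ 20 (mod 40) are exactly {10, 30}, and each is ≡ 10 (mod 20).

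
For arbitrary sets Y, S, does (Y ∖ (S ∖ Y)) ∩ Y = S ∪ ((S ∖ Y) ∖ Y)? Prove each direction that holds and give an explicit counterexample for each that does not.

(⊆) fails and (⊇) fails.

(⊆) This inclusion fails. Take Y = {1}, S = ∅; then 1 ∈ (Y ∖ (S ∖ Y)) ∩ Y but 1 ∉ S ∪ ((S ∖ Y) ∖ Y).

(⊇) This inclusion fails. Take Y = ∅, S = {1}; then 1 ∈ S ∪ ((S ∖ Y) ∖ Y) but 1 ∉ (Y ∖ (S ∖ Y)) ∩ Y.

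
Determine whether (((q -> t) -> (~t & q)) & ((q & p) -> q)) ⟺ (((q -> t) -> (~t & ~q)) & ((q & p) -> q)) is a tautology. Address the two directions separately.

Only the forward implication holds.

Forward direction. Assume the antecedent. If p is true, the antecedent forces (p = T, q = T, t = F), and the consequent holds there. If p is false, the antecedent forces (p = F, q = T, t = F), and the consequent holds there. Either way the consequent holds.

Converse. This fails. Under p = F, q = F, t = F, the left side is false but the right side is true.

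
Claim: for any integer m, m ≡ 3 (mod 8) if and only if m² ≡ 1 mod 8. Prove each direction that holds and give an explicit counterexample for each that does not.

[⇒] Suppose m ≡ 3 (mod 8). Write m = 8j + 3. Then (8j + 3)² = 64j² + 48j + 9 = 8(8j² + 6j + 1) + 1, so m² ≡ 1 (mod 8).

[⇐] This fails: take m = 1. Then 1² = 1 ≡ 1 (mod 8), yet 1 ≡ 1 (mod 8), not 3.

(⇒) holds; (⇐) fails.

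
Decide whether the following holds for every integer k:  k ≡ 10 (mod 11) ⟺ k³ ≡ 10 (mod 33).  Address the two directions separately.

Not equivalent: only (⇐) holds.

[⇒] This fails: take k = 21. Then 21 ≡ 10 (mod 11), but 21³ = 9261 ≡ 21 (mod 33), not 10.

[⇐] Conversely, the residues r modulo 33 with r³ ≡ 10 (mod 33) are exactly {10}, and each is ≡ 10 (mod 11).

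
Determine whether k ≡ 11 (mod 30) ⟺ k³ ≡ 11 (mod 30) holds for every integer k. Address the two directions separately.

Both directions hold; the statement is true.

Forward direction. Suppose k ≡ 11 (mod 30). Write k = 30j + 11. Then (30j + 11)³ = 27000j³ + 29700j² + 10890j + 1331 = 30(900j³ + 990j² + 363j + 44) + 11, so k³ ≡ 11 (mod 30).

Converse. Suppose k³ ≡ 11 (mod 30). The only residue r in {0, …, 29} with r³ ≡ 11 (mod 30) is r = 11, so k ≡ 11 (mod 30).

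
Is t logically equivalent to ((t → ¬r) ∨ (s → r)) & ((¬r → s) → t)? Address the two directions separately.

(⟹) Assume the antecedent. If s is true, the antecedent forces (s = T, t = T, r = F) or (s = T, t = T, r = T), and the consequent holds there. If s is false, the antecedent forces (s = F, t = T, r = F) or (s = F, t = T, r = T), and the consequent holds there. Either way the consequent holds.

(⟸) This fails. Under s = F, t = F, r = F, the left side is false but the right side is true.

Only the forward direction holds.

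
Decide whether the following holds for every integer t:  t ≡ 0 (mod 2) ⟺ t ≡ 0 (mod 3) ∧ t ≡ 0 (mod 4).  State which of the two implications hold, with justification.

Not equivalent: only (⇐) holds.

Converse. If t ≡ 0 (mod 3) and t ≡ 0 (mod 4), then by the Chinese remainder theorem t ≡ 0 (mod 12). Since 0 ≡ 0 (mod 2) and 2 ∣ 12, we get t ≡ 0 (mod 2).

Forward direction. This fails: t = 2 gives 2 ≡ 0 (mod 2) but 2 ≡ 2 (mod 3), so the conjunction on the right does not hold.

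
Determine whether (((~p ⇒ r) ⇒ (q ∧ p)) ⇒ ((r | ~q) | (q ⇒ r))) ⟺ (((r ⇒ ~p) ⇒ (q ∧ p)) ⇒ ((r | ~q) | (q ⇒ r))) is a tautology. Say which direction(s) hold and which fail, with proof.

(⇐) This fails. Under q = T, p = F, r = F, the left side is false but the right side is true.

(⇒) Assume the antecedent. If q is true, the antecedent forces (q = T, p = F, r = T) or (q = T, p = T, r = T), and the consequent holds there. If q is false, the consequent reduces to true regardless of the other variables. Either way the consequent holds.

Not equivalent: only (⇒) holds.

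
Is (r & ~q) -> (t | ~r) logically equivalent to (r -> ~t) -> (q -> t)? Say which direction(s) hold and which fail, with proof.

Neither implication holds.

(⟹) This fails. Under t = F, r = F, q = T, the left side is true but the right side is false.

(⟸) This fails. Under t = F, r = T, q = F, the left side is false but the right side is true.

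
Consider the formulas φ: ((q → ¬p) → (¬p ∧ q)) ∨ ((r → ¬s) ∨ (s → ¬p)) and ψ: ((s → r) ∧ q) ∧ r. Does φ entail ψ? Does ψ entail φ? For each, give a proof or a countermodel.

(⟹) This fails. Under p = F, r = F, q = F, s = F, the left side is true but the right side is false.

(⟸) Assume the antecedent. If p is true, the antecedent forces (p = T, r = T, q = T, s = F) or (p = T, r = T, q = T, s = T), and the consequent holds there. If p is false, the consequent reduces to true regardless of the other variables. Either way the consequent holds.

(⇒) fails; (⇐) holds.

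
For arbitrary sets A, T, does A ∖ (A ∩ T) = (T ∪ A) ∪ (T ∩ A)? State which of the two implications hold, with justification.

Reverse inclusion. This inclusion fails. Take A = ∅, T = {1}; then 1 ∈ (T ∪ A) ∪ (T ∩ A) but 1 ∉ A ∖ (A ∩ T).

Forward inclusion. Let x ∈ A ∖ (A ∩ T). Then x ∈ A and x ∉ T, from which x ∈ (T ∪ A) ∪ (T ∩ A).

(⊆) holds; (⊇) fails.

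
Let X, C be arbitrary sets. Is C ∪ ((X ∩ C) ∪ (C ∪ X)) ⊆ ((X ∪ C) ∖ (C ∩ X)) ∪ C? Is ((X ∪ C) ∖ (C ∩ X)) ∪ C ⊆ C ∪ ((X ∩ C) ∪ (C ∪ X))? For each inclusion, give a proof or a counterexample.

(⊆) Let x ∈ C ∪ ((X ∩ C) ∪ (C ∪ X)). Then either x ∈ X and x ∉ C; or x ∈ C and x ∉ X; or x ∈ X ∩ C. In each case x ∈ ((X ∪ C) ∖ (C ∩ X)) ∪ C, so C ∪ ((X ∩ C) ∪ (C ∪ X)) ⊆ ((X ∪ C) ∖ (C ∩ X)) ∪ C.

(⊇) Let x ∈ ((X ∪ C) ∖ (C ∩ X)) ∪ C. Then either x ∈ X and x ∉ C; or x ∈ C and x ∉ X; or x ∈ X ∩ C. In each case x ∈ C ∪ ((X ∩ C) ∪ (C ∪ X)), so ((X ∪ C) ∖ (C ∩ X)) ∪ C ⊆ C ∪ ((X ∩ C) ∪ (C ∪ X)).

The two sets are equal.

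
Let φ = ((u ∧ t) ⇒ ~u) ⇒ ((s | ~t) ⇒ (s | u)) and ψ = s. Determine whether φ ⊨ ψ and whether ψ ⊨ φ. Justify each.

Only the reverse direction holds.

Forward direction. This fails. Under s = F, t = T, u = F, the left side is true but the right side is false.

Converse. Assume the antecedent. If s is true, the consequent reduces to true regardless of the other variables. If s is false, the antecedent cannot hold. Either way the consequent holds.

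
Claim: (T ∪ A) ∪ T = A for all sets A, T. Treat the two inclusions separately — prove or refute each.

Forward inclusion. This inclusion fails. Take A = ∅, T = {1}; then 1 ∈ (T ∪ A) ∪ T but 1 ∉ A.

Reverse inclusion. Let x ∈ A. Then either x ∈ A and x ∉ T; or x ∈ A ∩ T. In each case x ∈ (T ∪ A) ∪ T, so A ⊆ (T ∪ A) ∪ T.

Only the reverse inclusion holds.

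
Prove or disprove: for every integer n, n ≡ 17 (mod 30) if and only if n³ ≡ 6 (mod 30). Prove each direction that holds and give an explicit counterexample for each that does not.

(⇒) fails and (⇐) fails.

(⇒) This fails: take n = 17. Then 17 ≡ 17 (mod 30), but 17³ = 4913 ≡ 23 (mod 30), not 6.

(⇐) This fails: take n = 6. Then 6³ = 216 ≡ 6 (mod 30), yet 6 ≡ 6 (mod 30), not 17.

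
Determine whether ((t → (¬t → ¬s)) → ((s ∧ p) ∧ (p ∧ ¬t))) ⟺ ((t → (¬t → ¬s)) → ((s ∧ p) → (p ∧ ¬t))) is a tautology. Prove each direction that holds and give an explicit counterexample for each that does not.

[⇒] Assume the antecedent. If p is true, the antecedent forces (p = T, s = T, t = F), and the consequent holds there. If p is false, the antecedent cannot hold. Either way the consequent holds.

[⇐] This fails. Under p = F, s = F, t = F, the left side is false but the right side is true.

Only the forward direction holds.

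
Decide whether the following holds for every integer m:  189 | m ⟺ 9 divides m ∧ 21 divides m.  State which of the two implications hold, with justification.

Forward direction. If 189 ∣ m, write m = 189q. Since 189 = 21·9, m = 9·(21q), so 9 ∣ m; and since 189 = 9·21, m = 21·(9q), so 21 ∣ m.

Converse. This fails: take m = 63. Both 9 ∣ 63 and 21 ∣ 63, yet 63 is not a multiple of 189 (since 63 = 0·189 + 63), so 189 ∤ 63.

Not equivalent: only (⇒) holds.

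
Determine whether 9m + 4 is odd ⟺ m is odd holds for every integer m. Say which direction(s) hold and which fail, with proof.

[⇐] Suppose m is odd; write m = 2j + 1. Then 9m + 4 = 9·(2j + 1) + 4 = 2·9j + 13, which is odd.

[⇒] Suppose 9m + 4 is odd. Since 9 is odd, 9m and m have the same parity, so 9m + 4 ≡ m + 4 (mod 2). As 4 is even, 9m + 4 is odd exactly when m is odd. Thus m is odd.

Both directions hold; the statement is true.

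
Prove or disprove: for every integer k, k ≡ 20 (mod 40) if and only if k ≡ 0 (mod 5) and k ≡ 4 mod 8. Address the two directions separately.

Forward direction. Suppose k ≡ 20 (mod 40); write k = 40j + 20. Since 5 ∣ 40, reducing mod 5 gives k ≡ 20 ≡ 0 (mod 5); since 8 ∣ 40, reducing mod 8 gives k ≡ 20 ≡ 4 (mod 8).

Converse. If k ≡ 0 (mod 5) and k ≡ 4 (mod 8), then by the Chinese remainder theorem k ≡ 20 (mod 40). This is exactly k ≡ 20 (mod 40).

Both directions hold.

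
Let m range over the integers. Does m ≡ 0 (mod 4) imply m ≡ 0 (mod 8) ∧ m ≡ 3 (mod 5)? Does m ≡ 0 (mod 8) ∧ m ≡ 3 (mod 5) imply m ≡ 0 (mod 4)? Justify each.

(⇒) fails; (⇐) holds.

[⇒] This fails: m = 0 gives 0 ≡ 0 (mod 4) but 0 ≡ 0 (mod 5), so the conjunction on the right does not hold.

[⇐] Conversely, if m ≡ 0 (mod 8) and m ≡ 3 (mod 5), then by the Chinese remainder theorem m ≡ 8 (mod 40). Since 8 ≡ 0 (mod 4) and 4 ∣ 40, we get m ≡ 0 (mod 4).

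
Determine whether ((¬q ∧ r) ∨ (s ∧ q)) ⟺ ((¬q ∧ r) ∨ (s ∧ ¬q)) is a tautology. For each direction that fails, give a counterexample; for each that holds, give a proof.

Forward direction. This fails. Under q = T, s = T, r = F, the left side is true but the right side is false.

Converse. This fails. Under q = F, s = T, r = F, the left side is false but the right side is true.

Neither implication holds.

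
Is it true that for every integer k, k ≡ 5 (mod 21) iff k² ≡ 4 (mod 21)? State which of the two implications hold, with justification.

(→) Suppose k ≡ 5 (mod 21). Write k = 21j + 5. Then (21j + 5)² = 441j² + 210j + 25 = 21(21j² + 10j + 1) + 4, so k² ≡ 4 (mod 21).

(←) This fails: take k = 2. Then 2² = 4 ≡ 4 (mod 21), yet 2 ≡ 2 (mod 21), not 5.

(⇒) holds; (⇐) fails.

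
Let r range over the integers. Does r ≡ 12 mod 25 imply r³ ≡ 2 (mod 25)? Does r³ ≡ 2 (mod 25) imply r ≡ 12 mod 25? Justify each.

(⇒) fails and (⇐) fails.

[⇒] This fails: take r = 12. Then 12 ≡ 12 (mod 25), but 12³ = 1728 ≡ 3 (mod 25), not 2.

[⇐] This fails: take r = 3. Then 3³ = 27 ≡ 2 (mod 25), yet 3 ≡ 3 (mod 25), not 12.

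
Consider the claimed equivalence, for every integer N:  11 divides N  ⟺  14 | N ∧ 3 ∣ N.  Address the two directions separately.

(→) This fails: take N = 11. Certainly 11 ∣ 11, but 14 ∤ 11.

(←) This fails: take N = 42. Both 14 ∣ 42 and 3 ∣ 42, yet 42 is not a multiple of 11 (since 42 = 3·11 + 9), so 11 ∤ 42.

(⇒) fails and (⇐) fails.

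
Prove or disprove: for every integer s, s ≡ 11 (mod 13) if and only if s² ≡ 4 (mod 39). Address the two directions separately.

Forward direction. This fails: take s = 24. Then 24 ≡ 11 (mod 13), but 24² = 576 ≡ 30 (mod 39), not 4.

Converse. This fails: take s = 2. Then 2² = 4 ≡ 4 (mod 39), yet 2 ≡ 2 (mod 13), not 11.

(⇒) fails and (⇐) fails.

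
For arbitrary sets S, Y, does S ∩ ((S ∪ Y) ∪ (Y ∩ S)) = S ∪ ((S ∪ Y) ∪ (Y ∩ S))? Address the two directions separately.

Forward inclusion. Let x ∈ S ∩ ((S ∪ Y) ∪ (Y ∩ S)). Then either x ∈ S and x ∉ Y; or x ∈ S ∩ Y. In each case x ∈ S ∪ ((S ∪ Y) ∪ (Y ∩ S)), so S ∩ ((S ∪ Y) ∪ (Y ∩ S)) ⊆ S ∪ ((S ∪ Y) ∪ (Y ∩ S)).

Reverse inclusion. This inclusion fails. Take S = ∅, Y = {1}; then 1 ∈ S ∪ ((S ∪ Y) ∪ (Y ∩ S)) but 1 ∉ S ∩ ((S ∪ Y) ∪ (Y ∩ S)).

The sets are not equal: only the forward inclusion holds.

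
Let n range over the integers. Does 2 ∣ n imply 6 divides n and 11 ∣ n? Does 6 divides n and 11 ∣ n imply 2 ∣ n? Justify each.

(⇒) fails; (⇐) holds.

[⇒] This fails: take n = 2. Certainly 2 ∣ 2, but 6 ∤ 2.

[⇐] Suppose 6 ∣ n and 11 ∣ n. Any common multiple of 6 and 11 is a multiple of their lcm; here gcd(6, 11) = 1, so lcm(6, 11) = 6·11 = 66, so 66 ∣ n. Since 2 ∣ 66, it follows that 2 ∣ n.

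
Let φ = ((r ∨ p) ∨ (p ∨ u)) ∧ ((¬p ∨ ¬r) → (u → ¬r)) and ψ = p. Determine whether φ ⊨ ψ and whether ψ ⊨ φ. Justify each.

Forward direction. This fails. Under p = F, r = T, u = F, the left side is true but the right side is false.

Converse. Assume the antecedent. If p is true, the consequent reduces to true regardless of the other variables. If p is false, the antecedent cannot hold. Either way the consequent holds.

Not equivalent: only (⇐) holds.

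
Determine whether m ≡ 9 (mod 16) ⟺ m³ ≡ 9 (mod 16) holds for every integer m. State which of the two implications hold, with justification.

Equivalent; both directions hold.

(⟸) Suppose m³ ≡ 9 (mod 16). The only residue r in {0, …, 15} with r³ ≡ 9 (mod 16) is r = 9, so m ≡ 9 (mod 16).

(⟹) Suppose m ≡ 9 (mod 16). Write m = 16j + 9. Then (16j + 9)³ = 4096j³ + 6912j² + 3888j + 729 = 16(256j³ + 432j² + 243j + 45) + 9, so m³ ≡ 9 (mod 16).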